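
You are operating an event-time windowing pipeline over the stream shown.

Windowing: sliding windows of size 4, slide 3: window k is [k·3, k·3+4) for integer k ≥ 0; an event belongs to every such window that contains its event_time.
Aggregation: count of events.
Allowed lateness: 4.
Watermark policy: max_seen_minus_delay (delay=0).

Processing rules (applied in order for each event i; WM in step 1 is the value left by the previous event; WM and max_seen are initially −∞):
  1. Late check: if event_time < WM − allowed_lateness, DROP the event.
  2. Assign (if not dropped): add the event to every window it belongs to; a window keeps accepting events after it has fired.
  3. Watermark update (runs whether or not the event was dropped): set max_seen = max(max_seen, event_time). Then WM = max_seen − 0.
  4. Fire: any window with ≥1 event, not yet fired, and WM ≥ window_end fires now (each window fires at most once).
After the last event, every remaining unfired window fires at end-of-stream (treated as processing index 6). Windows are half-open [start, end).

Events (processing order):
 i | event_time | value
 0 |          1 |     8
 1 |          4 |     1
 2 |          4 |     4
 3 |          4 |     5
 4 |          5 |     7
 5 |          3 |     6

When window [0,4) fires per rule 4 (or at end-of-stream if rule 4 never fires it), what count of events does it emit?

1

i=0 t=1 v=8: → [0,4); WM=1
i=1 t=4 v=1: → [3,7); WM=4; [0,4) fires=1
i=2 t=4 v=4: → [3,7); WM=4
i=3 t=4 v=5: → [3,7); WM=4
i=4 t=5 v=7: → [3,7); WM=5
i=5 t=3 v=6: → [3,7),[0,4); WM=5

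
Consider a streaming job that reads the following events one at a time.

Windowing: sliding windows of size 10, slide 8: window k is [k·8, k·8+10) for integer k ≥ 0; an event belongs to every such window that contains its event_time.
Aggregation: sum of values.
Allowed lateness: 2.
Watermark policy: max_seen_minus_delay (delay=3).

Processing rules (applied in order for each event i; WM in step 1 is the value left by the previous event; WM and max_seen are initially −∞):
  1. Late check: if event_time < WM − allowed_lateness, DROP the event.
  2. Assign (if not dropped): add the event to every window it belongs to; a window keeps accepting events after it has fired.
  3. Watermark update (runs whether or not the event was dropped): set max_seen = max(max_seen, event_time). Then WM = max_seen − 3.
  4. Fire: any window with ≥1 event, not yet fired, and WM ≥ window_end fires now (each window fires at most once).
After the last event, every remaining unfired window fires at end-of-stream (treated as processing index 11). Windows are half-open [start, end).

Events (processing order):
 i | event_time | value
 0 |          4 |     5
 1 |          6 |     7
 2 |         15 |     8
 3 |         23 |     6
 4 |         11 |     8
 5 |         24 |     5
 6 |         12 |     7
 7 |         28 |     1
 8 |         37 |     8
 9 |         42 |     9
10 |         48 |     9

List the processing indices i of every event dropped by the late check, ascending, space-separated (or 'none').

i=0 t=4 v=5: → [0,10); WM=1
i=1 t=6 v=7: → [0,10); WM=3
i=2 t=15 v=8: → [8,18); WM=12; [0,10) fires=12
i=3 t=23 v=6: → [16,26); WM=20; [8,18) fires=8
i=4 t=11 v=8: DROP (t<20-2); WM=20
i=5 t=24 v=5: → [24,34),[16,26); WM=21
i=6 t=12 v=7: DROP (t<21-2); WM=21
i=7 t=28 v=1: → [24,34); WM=25
i=8 t=37 v=8: → [32,42); WM=34; [16,26) fires=11 [24,34) fires=6
i=9 t=42 v=9: → [40,50); WM=39
i=10 t=48 v=9: → [48,58),[40,50); WM=45; [32,42) fires=8

4 6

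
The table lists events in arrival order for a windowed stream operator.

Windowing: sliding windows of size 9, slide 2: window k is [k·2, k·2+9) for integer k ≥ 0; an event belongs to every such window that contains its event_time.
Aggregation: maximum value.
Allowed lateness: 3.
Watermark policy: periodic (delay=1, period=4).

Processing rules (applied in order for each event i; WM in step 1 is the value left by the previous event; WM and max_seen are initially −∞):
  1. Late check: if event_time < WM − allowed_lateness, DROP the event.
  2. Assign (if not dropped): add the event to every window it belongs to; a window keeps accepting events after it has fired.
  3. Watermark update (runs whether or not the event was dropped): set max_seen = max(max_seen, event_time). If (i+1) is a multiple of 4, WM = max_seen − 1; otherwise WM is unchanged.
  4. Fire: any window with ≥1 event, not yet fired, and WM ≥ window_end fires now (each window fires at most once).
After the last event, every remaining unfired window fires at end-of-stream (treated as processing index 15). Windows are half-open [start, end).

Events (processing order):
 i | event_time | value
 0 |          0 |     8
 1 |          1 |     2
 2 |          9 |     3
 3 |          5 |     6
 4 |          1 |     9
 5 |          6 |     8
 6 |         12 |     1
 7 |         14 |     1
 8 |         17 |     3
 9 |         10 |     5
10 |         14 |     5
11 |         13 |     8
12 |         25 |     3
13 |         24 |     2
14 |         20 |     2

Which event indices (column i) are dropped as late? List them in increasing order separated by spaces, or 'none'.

i=0 t=0 v=8: → [0,9); WM=−∞
i=1 t=1 v=2: → [0,9); WM=−∞
i=2 t=9 v=3: → [8,17),[6,15),[4,13),[2,11); WM=−∞
i=3 t=5 v=6: → [4,13),[2,11),[0,9); WM=8
i=4 t=1 v=9: DROP (t<8-3); WM=8
i=5 t=6 v=8: → [6,15),[4,13),[2,11),[0,9); WM=8
i=6 t=12 v=1: → [12,21),[10,19),[8,17),[6,15),[4,13); WM=8
i=7 t=14 v=1: → [14,23),[12,21),[10,19),[8,17),[6,15); WM=13; [0,9) fires=8 [2,11) fires=8 [4,13) fires=8
i=8 t=17 v=3: → [16,25),[14,23),[12,21),[10,19); WM=13
i=9 t=10 v=5: → [10,19),[8,17),[6,15),[4,13),[2,11); WM=13
i=10 t=14 v=5: → [14,23),[12,21),[10,19),[8,17),[6,15); WM=13
i=11 t=13 v=8: → [12,21),[10,19),[8,17),[6,15); WM=16; [6,15) fires=8
i=12 t=25 v=3: → [24,33),[22,31),[20,29),[18,27); WM=16
i=13 t=24 v=2: → [24,33),[22,31),[20,29),[18,27),[16,25); WM=16
i=14 t=20 v=2: → [20,29),[18,27),[16,25),[14,23),[12,21); WM=16

4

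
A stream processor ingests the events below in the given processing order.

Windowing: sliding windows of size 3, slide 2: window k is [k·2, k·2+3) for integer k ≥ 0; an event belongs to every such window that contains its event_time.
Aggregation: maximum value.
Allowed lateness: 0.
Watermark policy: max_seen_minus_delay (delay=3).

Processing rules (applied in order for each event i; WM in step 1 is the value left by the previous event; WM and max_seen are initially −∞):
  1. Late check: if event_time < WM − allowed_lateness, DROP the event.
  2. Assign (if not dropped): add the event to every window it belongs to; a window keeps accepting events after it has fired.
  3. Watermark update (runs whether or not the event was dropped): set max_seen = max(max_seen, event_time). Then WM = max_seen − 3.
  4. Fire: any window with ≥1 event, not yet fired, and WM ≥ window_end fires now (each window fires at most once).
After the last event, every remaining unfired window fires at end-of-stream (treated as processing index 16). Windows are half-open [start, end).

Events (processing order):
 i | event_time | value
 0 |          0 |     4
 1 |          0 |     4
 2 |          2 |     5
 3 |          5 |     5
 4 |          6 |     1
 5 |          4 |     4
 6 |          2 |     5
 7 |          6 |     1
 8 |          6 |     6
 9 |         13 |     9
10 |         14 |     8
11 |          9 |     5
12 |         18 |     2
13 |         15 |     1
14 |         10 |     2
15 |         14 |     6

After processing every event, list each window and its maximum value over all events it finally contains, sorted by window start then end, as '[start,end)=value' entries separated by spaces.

i=0 t=0 v=4: → [0,3); WM=-3
i=1 t=0 v=4: → [0,3); WM=-3
i=2 t=2 v=5: → [2,5),[0,3); WM=-1
i=3 t=5 v=5: → [4,7); WM=2
i=4 t=6 v=1: → [6,9),[4,7); WM=3; [0,3) fires=5
i=5 t=4 v=4: → [4,7),[2,5); WM=3
i=6 t=2 v=5: DROP (t<3-0); WM=3
i=7 t=6 v=1: → [6,9),[4,7); WM=3
i=8 t=6 v=6: → [6,9),[4,7); WM=3
i=9 t=13 v=9: → [12,15); WM=10; [2,5) fires=5 [4,7) fires=6 [6,9) fires=6
i=10 t=14 v=8: → [14,17),[12,15); WM=11
i=11 t=9 v=5: DROP (t<11-0); WM=11
i=12 t=18 v=2: → [18,21),[16,19); WM=15; [12,15) fires=9
i=13 t=15 v=1: → [14,17); WM=15
i=14 t=10 v=2: DROP (t<15-0); WM=15
i=15 t=14 v=6: DROP (t<15-0); WM=15

[0,3)=5 [2,5)=5 [4,7)=6 [6,9)=6 [12,15)=9 [14,17)=8 [16,19)=2 [18,21)=2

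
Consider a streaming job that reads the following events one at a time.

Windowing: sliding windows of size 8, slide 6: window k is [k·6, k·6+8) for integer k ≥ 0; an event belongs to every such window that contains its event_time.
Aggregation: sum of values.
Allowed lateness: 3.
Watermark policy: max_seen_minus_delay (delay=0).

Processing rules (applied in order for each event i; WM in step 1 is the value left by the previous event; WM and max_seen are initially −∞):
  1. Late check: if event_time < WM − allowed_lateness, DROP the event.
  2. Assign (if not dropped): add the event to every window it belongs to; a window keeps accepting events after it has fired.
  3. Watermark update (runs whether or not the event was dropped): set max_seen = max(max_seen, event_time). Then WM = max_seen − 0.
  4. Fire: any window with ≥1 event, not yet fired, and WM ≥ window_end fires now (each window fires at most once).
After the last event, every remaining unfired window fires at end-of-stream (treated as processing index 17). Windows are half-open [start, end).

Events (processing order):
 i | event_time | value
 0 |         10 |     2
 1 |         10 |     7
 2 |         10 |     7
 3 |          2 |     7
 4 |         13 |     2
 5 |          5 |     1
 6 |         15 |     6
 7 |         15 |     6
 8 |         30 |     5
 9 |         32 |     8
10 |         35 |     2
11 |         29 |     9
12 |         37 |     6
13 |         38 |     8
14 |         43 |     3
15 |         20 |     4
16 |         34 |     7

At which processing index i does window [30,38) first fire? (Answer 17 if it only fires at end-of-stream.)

13

i=0 t=10 v=2: → [6,14); WM=10
i=1 t=10 v=7: → [6,14); WM=10
i=2 t=10 v=7: → [6,14); WM=10
i=3 t=2 v=7: DROP (t<10-3); WM=10
i=4 t=13 v=2: → [12,20),[6,14); WM=13
i=5 t=5 v=1: DROP (t<13-3); WM=13
i=6 t=15 v=6: → [12,20); WM=15; [6,14) fires=18
i=7 t=15 v=6: → [12,20); WM=15
i=8 t=30 v=5: → [30,38),[24,32); WM=30; [12,20) fires=14
i=9 t=32 v=8: → [30,38); WM=32; [24,32) fires=5
i=10 t=35 v=2: → [30,38); WM=35
i=11 t=29 v=9: DROP (t<35-3); WM=35
i=12 t=37 v=6: → [36,44),[30,38); WM=37
i=13 t=38 v=8: → [36,44); WM=38; [30,38) fires=21
i=14 t=43 v=3: → [42,50),[36,44); WM=43
i=15 t=20 v=4: DROP (t<43-3); WM=43
i=16 t=34 v=7: DROP (t<43-3); WM=43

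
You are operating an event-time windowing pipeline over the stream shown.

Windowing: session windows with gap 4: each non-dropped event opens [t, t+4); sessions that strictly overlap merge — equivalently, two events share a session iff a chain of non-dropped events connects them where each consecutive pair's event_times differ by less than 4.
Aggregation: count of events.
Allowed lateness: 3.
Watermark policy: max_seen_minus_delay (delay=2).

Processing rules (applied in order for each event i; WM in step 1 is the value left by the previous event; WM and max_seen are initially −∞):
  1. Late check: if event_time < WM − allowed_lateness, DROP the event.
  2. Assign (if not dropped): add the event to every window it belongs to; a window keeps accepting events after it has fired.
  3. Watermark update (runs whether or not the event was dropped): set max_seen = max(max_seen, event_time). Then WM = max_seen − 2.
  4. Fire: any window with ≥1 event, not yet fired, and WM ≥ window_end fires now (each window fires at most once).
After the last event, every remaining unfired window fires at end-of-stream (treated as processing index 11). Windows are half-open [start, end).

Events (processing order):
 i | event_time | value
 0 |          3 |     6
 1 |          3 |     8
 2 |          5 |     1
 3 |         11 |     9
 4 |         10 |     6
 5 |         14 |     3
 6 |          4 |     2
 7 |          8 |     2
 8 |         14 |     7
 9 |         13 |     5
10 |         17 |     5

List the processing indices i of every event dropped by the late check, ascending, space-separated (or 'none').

i=0 t=3 v=6: → [3,7); WM=1
i=1 t=3 v=8: → [3,7); WM=1
i=2 t=5 v=1: → [3,9); WM=3
i=3 t=11 v=9: → [11,15); WM=9
i=4 t=10 v=6: → [10,15); WM=9
i=5 t=14 v=3: → [10,18); WM=12
i=6 t=4 v=2: DROP (t<12-3); WM=12
i=7 t=8 v=2: DROP (t<12-3); WM=12
i=8 t=14 v=7: → [10,18); WM=12
i=9 t=13 v=5: → [10,18); WM=12
i=10 t=17 v=5: → [10,21); WM=15

6 7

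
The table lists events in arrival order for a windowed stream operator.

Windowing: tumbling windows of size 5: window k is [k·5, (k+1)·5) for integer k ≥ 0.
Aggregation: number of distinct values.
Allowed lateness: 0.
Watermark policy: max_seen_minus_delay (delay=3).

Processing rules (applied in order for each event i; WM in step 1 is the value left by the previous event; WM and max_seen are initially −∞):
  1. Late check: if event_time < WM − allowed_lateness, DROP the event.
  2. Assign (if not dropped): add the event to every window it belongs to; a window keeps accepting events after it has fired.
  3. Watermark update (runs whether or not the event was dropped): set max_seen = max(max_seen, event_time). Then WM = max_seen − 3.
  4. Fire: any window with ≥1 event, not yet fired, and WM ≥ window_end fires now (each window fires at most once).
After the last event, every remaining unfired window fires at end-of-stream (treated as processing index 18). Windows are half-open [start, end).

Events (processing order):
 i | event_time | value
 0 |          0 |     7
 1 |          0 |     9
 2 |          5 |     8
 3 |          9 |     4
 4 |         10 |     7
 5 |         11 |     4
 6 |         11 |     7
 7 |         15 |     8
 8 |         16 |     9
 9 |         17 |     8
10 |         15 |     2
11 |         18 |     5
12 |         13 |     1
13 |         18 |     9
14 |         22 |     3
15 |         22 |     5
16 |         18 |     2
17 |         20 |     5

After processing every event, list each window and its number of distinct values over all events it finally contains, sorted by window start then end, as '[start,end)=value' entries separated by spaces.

i=0 t=0 v=7: → [0,5); WM=-3
i=1 t=0 v=9: → [0,5); WM=-3
i=2 t=5 v=8: → [5,10); WM=2
i=3 t=9 v=4: → [5,10); WM=6; [0,5) fires=2
i=4 t=10 v=7: → [10,15); WM=7
i=5 t=11 v=4: → [10,15); WM=8
i=6 t=11 v=7: → [10,15); WM=8
i=7 t=15 v=8: → [15,20); WM=12; [5,10) fires=2
i=8 t=16 v=9: → [15,20); WM=13
i=9 t=17 v=8: → [15,20); WM=14
i=10 t=15 v=2: → [15,20); WM=14
i=11 t=18 v=5: → [15,20); WM=15; [10,15) fires=2
i=12 t=13 v=1: DROP (t<15-0); WM=15
i=13 t=18 v=9: → [15,20); WM=15
i=14 t=22 v=3: → [20,25); WM=19
i=15 t=22 v=5: → [20,25); WM=19
i=16 t=18 v=2: DROP (t<19-0); WM=19
i=17 t=20 v=5: → [20,25); WM=19

[0,5)=2 [5,10)=2 [10,15)=2 [15,20)=4 [20,25)=2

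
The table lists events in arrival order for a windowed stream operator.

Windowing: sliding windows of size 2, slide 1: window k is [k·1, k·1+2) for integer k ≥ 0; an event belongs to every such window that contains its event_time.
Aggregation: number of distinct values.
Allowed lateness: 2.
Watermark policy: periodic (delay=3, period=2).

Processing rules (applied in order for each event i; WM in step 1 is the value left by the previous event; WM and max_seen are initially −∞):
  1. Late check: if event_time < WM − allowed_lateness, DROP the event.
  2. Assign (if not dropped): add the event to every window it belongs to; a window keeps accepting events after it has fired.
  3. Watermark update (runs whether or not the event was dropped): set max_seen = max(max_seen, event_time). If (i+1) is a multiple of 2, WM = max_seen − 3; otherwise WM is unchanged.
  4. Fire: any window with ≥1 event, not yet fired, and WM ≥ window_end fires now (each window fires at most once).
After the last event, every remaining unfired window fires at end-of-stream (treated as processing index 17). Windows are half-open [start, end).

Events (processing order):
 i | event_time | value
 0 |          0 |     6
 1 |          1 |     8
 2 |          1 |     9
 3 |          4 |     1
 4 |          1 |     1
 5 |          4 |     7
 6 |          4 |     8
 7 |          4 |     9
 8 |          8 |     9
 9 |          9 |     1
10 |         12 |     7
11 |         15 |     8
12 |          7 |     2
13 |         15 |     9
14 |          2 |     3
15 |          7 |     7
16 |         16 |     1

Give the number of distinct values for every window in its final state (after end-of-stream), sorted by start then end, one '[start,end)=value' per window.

[0,2)=4 [1,3)=3 [3,5)=4 [4,6)=4 [7,9)=1 [8,10)=2 [9,11)=1 [11,13)=1 [12,14)=1 [14,16)=2 [15,17)=3 [16,18)=1

i=0 t=0 v=6: → [0,2); WM=−∞
i=1 t=1 v=8: → [1,3),[0,2); WM=-2
i=2 t=1 v=9: → [1,3),[0,2); WM=-2
i=3 t=4 v=1: → [4,6),[3,5); WM=1
i=4 t=1 v=1: → [1,3),[0,2); WM=1
i=5 t=4 v=7: → [4,6),[3,5); WM=1
i=6 t=4 v=8: → [4,6),[3,5); WM=1
i=7 t=4 v=9: → [4,6),[3,5); WM=1
i=8 t=8 v=9: → [8,10),[7,9); WM=1
i=9 t=9 v=1: → [9,11),[8,10); WM=6; [0,2) fires=4 [1,3) fires=3 [3,5) fires=4 [4,6) fires=4
i=10 t=12 v=7: → [12,14),[11,13); WM=6
i=11 t=15 v=8: → [15,17),[14,16); WM=12; [7,9) fires=1 [8,10) fires=2 [9,11) fires=1
i=12 t=7 v=2: DROP (t<12-2); WM=12
i=13 t=15 v=9: → [15,17),[14,16); WM=12
i=14 t=2 v=3: DROP (t<12-2); WM=12
i=15 t=7 v=7: DROP (t<12-2); WM=12
i=16 t=16 v=1: → [16,18),[15,17); WM=12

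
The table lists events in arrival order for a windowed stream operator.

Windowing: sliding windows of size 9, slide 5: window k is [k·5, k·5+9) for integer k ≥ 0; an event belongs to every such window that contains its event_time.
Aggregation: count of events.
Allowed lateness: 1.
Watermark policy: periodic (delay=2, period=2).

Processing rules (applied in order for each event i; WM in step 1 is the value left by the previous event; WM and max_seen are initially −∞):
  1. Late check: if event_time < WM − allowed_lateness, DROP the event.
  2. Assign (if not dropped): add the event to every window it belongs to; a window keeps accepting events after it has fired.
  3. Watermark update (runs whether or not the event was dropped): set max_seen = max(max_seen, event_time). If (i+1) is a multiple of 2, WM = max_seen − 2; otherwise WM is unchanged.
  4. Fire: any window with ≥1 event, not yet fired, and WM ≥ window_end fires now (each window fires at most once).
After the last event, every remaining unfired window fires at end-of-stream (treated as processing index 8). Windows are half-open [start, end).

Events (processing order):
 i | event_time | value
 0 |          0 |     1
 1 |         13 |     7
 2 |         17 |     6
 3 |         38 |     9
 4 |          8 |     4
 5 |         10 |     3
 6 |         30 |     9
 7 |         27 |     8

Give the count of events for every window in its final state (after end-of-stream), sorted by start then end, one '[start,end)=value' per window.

[0,9)=1 [5,14)=1 [10,19)=2 [15,24)=1 [30,39)=1 [35,44)=1

i=0 t=0 v=1: → [0,9); WM=−∞
i=1 t=13 v=7: → [10,19),[5,14); WM=11; [0,9) fires=1
i=2 t=17 v=6: → [15,24),[10,19); WM=11
i=3 t=38 v=9: → [35,44),[30,39); WM=36; [5,14) fires=1 [10,19) fires=2 [15,24) fires=1
i=4 t=8 v=4: DROP (t<36-1); WM=36
i=5 t=10 v=3: DROP (t<36-1); WM=36
i=6 t=30 v=9: DROP (t<36-1); WM=36
i=7 t=27 v=8: DROP (t<36-1); WM=36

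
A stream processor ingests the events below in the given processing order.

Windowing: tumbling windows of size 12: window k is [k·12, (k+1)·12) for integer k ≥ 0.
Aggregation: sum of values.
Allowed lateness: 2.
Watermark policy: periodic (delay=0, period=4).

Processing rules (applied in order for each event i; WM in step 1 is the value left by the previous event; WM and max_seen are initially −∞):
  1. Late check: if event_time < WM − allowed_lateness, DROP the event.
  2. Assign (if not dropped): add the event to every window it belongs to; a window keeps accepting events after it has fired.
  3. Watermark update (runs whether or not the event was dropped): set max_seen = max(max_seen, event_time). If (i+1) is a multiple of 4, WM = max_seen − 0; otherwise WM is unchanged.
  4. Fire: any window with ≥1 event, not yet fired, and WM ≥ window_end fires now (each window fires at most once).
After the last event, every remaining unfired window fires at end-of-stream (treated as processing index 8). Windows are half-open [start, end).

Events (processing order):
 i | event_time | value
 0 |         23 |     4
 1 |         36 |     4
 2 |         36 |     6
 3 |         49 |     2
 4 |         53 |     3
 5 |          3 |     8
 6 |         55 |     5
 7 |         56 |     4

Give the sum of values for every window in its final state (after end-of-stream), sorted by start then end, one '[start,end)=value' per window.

i=0 t=23 v=4: → [12,24); WM=−∞
i=1 t=36 v=4: → [36,48); WM=−∞
i=2 t=36 v=6: → [36,48); WM=−∞
i=3 t=49 v=2: → [48,60); WM=49; [12,24) fires=4 [36,48) fires=10
i=4 t=53 v=3: → [48,60); WM=49
i=5 t=3 v=8: DROP (t<49-2); WM=49
i=6 t=55 v=5: → [48,60); WM=49
i=7 t=56 v=4: → [48,60); WM=56

[12,24)=4 [36,48)=10 [48,60)=14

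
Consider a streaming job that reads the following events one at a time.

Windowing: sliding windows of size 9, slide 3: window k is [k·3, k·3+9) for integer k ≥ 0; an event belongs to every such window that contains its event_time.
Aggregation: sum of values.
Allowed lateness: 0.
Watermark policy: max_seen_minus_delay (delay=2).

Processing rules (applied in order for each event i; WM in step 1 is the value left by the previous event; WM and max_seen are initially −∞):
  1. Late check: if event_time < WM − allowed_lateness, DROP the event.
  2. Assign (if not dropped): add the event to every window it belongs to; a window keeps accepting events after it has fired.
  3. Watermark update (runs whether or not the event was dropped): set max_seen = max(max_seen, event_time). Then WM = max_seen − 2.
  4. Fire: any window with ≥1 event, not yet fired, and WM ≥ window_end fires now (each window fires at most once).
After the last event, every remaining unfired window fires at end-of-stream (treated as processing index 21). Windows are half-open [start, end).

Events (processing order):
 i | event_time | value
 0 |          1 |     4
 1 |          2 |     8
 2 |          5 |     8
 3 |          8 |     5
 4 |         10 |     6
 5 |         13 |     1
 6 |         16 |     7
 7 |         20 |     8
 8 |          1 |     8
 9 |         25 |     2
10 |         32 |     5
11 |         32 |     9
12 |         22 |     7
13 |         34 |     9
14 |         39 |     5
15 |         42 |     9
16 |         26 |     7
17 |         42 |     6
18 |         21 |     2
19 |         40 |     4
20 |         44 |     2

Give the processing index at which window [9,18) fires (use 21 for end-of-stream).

7

i=0 t=1 v=4: → [0,9); WM=-1
i=1 t=2 v=8: → [0,9); WM=0
i=2 t=5 v=8: → [3,12),[0,9); WM=3
i=3 t=8 v=5: → [6,15),[3,12),[0,9); WM=6
i=4 t=10 v=6: → [9,18),[6,15),[3,12); WM=8
i=5 t=13 v=1: → [12,21),[9,18),[6,15); WM=11; [0,9) fires=25
i=6 t=16 v=7: → [15,24),[12,21),[9,18); WM=14; [3,12) fires=19
i=7 t=20 v=8: → [18,27),[15,24),[12,21); WM=18; [6,15) fires=12 [9,18) fires=14
i=8 t=1 v=8: DROP (t<18-0); WM=18
i=9 t=25 v=2: → [24,33),[21,30),[18,27); WM=23; [12,21) fires=16
i=10 t=32 v=5: → [30,39),[27,36),[24,33); WM=30; [15,24) fires=15 [18,27) fires=10 [21,30) fires=2
i=11 t=32 v=9: → [30,39),[27,36),[24,33); WM=30
i=12 t=22 v=7: DROP (t<30-0); WM=30
i=13 t=34 v=9: → [33,42),[30,39),[27,36); WM=32
i=14 t=39 v=5: → [39,48),[36,45),[33,42); WM=37; [24,33) fires=16 [27,36) fires=23
i=15 t=42 v=9: → [42,51),[39,48),[36,45); WM=40; [30,39) fires=23
i=16 t=26 v=7: DROP (t<40-0); WM=40
i=17 t=42 v=6: → [42,51),[39,48),[36,45); WM=40
i=18 t=21 v=2: DROP (t<40-0); WM=40
i=19 t=40 v=4: → [39,48),[36,45),[33,42); WM=40
i=20 t=44 v=2: → [42,51),[39,48),[36,45); WM=42; [33,42) fires=18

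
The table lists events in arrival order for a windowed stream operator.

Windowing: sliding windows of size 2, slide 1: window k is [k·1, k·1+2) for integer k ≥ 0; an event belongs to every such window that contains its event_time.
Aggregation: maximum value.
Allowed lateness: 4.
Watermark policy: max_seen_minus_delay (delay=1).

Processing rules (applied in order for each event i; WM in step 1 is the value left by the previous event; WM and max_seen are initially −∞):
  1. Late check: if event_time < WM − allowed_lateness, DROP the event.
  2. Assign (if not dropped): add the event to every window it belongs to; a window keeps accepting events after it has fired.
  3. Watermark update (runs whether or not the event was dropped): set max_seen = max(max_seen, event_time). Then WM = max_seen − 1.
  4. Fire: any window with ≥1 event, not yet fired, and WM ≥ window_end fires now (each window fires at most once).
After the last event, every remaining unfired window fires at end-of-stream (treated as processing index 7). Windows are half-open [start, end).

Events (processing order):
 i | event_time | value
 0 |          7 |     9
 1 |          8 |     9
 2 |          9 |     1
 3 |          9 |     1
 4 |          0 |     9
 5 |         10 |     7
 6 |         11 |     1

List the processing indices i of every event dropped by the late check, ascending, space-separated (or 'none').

4

i=0 t=7 v=9: → [7,9),[6,8); WM=6
i=1 t=8 v=9: → [8,10),[7,9); WM=7
i=2 t=9 v=1: → [9,11),[8,10); WM=8; [6,8) fires=9
i=3 t=9 v=1: → [9,11),[8,10); WM=8
i=4 t=0 v=9: DROP (t<8-4); WM=8
i=5 t=10 v=7: → [10,12),[9,11); WM=9; [7,9) fires=9
i=6 t=11 v=1: → [11,13),[10,12); WM=10; [8,10) fires=9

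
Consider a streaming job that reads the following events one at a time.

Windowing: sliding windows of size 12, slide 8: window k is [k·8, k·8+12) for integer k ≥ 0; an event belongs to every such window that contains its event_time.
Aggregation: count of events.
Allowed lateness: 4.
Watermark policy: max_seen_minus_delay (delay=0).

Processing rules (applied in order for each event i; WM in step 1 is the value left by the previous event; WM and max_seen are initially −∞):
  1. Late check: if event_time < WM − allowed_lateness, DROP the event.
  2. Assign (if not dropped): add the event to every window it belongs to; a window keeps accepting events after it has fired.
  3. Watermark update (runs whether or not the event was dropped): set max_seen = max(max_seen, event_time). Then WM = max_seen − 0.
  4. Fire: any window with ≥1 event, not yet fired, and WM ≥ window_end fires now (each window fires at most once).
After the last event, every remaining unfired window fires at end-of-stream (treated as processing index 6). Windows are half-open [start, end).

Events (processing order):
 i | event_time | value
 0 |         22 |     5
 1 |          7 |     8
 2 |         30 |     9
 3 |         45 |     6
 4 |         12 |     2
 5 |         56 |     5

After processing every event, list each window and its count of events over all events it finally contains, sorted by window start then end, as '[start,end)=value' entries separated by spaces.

[16,28)=1 [24,36)=1 [40,52)=1 [48,60)=1 [56,68)=1

i=0 t=22 v=5: → [16,28); WM=22
i=1 t=7 v=8: DROP (t<22-4); WM=22
i=2 t=30 v=9: → [24,36); WM=30; [16,28) fires=1
i=3 t=45 v=6: → [40,52); WM=45; [24,36) fires=1
i=4 t=12 v=2: DROP (t<45-4); WM=45
i=5 t=56 v=5: → [56,68),[48,60); WM=56; [40,52) fires=1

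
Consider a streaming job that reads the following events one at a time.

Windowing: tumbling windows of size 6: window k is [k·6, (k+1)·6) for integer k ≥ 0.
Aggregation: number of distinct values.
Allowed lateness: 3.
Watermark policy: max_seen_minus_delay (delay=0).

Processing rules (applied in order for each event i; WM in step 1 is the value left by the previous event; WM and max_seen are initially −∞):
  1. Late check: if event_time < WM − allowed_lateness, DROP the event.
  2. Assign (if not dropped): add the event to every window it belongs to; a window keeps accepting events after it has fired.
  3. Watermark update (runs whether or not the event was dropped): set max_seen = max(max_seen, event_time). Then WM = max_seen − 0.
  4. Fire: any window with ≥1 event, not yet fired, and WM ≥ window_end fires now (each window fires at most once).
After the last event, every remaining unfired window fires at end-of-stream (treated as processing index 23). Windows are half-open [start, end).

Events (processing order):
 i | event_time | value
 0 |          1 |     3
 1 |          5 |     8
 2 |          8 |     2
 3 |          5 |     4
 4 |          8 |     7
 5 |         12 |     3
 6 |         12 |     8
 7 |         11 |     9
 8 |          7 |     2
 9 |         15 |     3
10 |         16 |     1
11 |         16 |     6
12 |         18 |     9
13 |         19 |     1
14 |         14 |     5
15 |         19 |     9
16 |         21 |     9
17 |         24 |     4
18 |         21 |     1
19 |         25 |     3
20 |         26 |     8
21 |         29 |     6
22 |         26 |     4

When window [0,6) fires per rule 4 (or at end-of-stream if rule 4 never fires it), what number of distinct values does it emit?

2

i=0 t=1 v=3: → [0,6); WM=1
i=1 t=5 v=8: → [0,6); WM=5
i=2 t=8 v=2: → [6,12); WM=8; [0,6) fires=2
i=3 t=5 v=4: → [0,6); WM=8
i=4 t=8 v=7: → [6,12); WM=8
i=5 t=12 v=3: → [12,18); WM=12; [6,12) fires=2
i=6 t=12 v=8: → [12,18); WM=12
i=7 t=11 v=9: → [6,12); WM=12
i=8 t=7 v=2: DROP (t<12-3); WM=12
i=9 t=15 v=3: → [12,18); WM=15
i=10 t=16 v=1: → [12,18); WM=16
i=11 t=16 v=6: → [12,18); WM=16
i=12 t=18 v=9: → [18,24); WM=18; [12,18) fires=4
i=13 t=19 v=1: → [18,24); WM=19
i=14 t=14 v=5: DROP (t<19-3); WM=19
i=15 t=19 v=9: → [18,24); WM=19
i=16 t=21 v=9: → [18,24); WM=21
i=17 t=24 v=4: → [24,30); WM=24; [18,24) fires=2
i=18 t=21 v=1: → [18,24); WM=24
i=19 t=25 v=3: → [24,30); WM=25
i=20 t=26 v=8: → [24,30); WM=26
i=21 t=29 v=6: → [24,30); WM=29
i=22 t=26 v=4: → [24,30); WM=29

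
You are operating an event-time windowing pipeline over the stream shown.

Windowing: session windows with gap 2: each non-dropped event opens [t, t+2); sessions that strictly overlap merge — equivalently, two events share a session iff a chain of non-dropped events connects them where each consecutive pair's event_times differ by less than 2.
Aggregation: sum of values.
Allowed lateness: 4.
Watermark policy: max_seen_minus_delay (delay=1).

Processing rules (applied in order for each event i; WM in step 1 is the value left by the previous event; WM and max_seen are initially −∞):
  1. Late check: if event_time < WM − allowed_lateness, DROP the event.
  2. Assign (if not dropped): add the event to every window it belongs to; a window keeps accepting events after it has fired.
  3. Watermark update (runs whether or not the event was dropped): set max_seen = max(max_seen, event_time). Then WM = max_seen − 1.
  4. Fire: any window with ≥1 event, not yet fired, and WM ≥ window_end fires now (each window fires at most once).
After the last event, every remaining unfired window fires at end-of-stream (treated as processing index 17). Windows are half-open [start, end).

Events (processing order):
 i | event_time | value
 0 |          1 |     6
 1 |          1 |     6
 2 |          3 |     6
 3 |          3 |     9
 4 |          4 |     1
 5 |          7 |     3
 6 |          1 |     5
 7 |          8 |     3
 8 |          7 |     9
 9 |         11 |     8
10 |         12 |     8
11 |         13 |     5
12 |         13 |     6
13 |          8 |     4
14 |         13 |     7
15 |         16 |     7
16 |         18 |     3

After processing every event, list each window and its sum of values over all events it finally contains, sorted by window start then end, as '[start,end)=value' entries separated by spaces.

i=0 t=1 v=6: → [1,3); WM=0
i=1 t=1 v=6: → [1,3); WM=0
i=2 t=3 v=6: → [3,5); WM=2
i=3 t=3 v=9: → [3,5); WM=2
i=4 t=4 v=1: → [3,6); WM=3
i=5 t=7 v=3: → [7,9); WM=6
i=6 t=1 v=5: DROP (t<6-4); WM=6
i=7 t=8 v=3: → [7,10); WM=7
i=8 t=7 v=9: → [7,10); WM=7
i=9 t=11 v=8: → [11,13); WM=10
i=10 t=12 v=8: → [11,14); WM=11
i=11 t=13 v=5: → [11,15); WM=12
i=12 t=13 v=6: → [11,15); WM=12
i=13 t=8 v=4: → [7,10); WM=12
i=14 t=13 v=7: → [11,15); WM=12
i=15 t=16 v=7: → [16,18); WM=15
i=16 t=18 v=3: → [18,20); WM=17

[1,3)=12 [3,6)=16 [7,10)=19 [11,15)=34 [16,18)=7 [18,20)=3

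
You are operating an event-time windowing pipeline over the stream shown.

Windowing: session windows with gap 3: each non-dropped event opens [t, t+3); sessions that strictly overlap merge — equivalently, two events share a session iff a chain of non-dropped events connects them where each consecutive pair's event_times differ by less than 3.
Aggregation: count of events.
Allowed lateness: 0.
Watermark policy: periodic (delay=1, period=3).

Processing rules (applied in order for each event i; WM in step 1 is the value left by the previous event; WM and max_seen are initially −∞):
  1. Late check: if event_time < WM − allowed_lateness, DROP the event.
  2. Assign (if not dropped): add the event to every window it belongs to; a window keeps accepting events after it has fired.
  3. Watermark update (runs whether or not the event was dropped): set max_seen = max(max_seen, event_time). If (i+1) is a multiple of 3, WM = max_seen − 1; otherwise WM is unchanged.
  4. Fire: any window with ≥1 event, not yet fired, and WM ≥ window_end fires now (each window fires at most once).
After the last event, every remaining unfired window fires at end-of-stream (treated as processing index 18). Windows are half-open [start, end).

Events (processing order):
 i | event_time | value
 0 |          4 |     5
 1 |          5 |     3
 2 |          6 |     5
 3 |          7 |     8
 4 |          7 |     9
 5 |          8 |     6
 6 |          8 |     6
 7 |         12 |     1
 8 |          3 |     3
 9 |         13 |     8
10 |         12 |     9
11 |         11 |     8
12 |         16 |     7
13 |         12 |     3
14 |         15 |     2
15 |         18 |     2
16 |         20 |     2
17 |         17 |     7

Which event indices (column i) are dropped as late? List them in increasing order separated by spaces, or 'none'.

i=0 t=4 v=5: → [4,7); WM=−∞
i=1 t=5 v=3: → [4,8); WM=−∞
i=2 t=6 v=5: → [4,9); WM=5
i=3 t=7 v=8: → [4,10); WM=5
i=4 t=7 v=9: → [4,10); WM=5
i=5 t=8 v=6: → [4,11); WM=7
i=6 t=8 v=6: → [4,11); WM=7
i=7 t=12 v=1: → [12,15); WM=7
i=8 t=3 v=3: DROP (t<7-0); WM=11
i=9 t=13 v=8: → [12,16); WM=11
i=10 t=12 v=9: → [12,16); WM=11
i=11 t=11 v=8: → [11,16); WM=12
i=12 t=16 v=7: → [16,19); WM=12
i=13 t=12 v=3: → [11,16); WM=12
i=14 t=15 v=2: → [11,19); WM=15
i=15 t=18 v=2: → [11,21); WM=15
i=16 t=20 v=2: → [11,23); WM=15
i=17 t=17 v=7: → [11,23); WM=19

8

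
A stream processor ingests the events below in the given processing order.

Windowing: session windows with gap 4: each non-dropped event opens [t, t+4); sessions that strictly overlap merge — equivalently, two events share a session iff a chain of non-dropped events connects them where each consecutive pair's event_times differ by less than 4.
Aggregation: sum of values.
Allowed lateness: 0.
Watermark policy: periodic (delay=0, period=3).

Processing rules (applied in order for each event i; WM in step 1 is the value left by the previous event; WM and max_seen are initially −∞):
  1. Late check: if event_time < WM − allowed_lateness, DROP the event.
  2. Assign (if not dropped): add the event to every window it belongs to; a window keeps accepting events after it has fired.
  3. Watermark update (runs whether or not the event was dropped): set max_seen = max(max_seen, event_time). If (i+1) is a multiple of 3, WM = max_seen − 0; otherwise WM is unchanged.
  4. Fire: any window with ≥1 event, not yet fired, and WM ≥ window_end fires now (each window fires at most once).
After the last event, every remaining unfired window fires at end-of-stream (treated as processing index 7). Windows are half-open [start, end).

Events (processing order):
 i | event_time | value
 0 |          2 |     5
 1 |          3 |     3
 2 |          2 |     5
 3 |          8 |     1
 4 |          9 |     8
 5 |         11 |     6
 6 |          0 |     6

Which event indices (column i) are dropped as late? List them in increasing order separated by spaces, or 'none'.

i=0 t=2 v=5: → [2,6); WM=−∞
i=1 t=3 v=3: → [2,7); WM=−∞
i=2 t=2 v=5: → [2,7); WM=3
i=3 t=8 v=1: → [8,12); WM=3
i=4 t=9 v=8: → [8,13); WM=3
i=5 t=11 v=6: → [8,15); WM=11
i=6 t=0 v=6: DROP (t<11-0); WM=11

6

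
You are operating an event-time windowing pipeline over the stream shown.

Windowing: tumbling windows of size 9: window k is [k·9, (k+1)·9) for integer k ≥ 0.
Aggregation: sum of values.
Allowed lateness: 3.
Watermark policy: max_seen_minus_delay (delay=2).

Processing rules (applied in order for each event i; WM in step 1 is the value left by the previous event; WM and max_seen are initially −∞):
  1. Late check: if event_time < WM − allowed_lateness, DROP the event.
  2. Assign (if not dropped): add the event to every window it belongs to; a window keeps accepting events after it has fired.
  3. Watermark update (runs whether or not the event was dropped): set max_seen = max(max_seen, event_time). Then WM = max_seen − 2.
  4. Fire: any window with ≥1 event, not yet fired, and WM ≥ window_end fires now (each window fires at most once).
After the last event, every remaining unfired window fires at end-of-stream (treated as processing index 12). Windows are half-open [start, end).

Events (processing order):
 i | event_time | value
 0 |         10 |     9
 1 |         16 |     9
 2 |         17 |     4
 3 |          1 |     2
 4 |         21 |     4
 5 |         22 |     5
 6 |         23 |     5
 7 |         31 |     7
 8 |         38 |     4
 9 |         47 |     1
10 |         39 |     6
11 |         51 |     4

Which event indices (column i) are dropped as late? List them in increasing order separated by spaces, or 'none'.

i=0 t=10 v=9: → [9,18); WM=8
i=1 t=16 v=9: → [9,18); WM=14
i=2 t=17 v=4: → [9,18); WM=15
i=3 t=1 v=2: DROP (t<15-3); WM=15
i=4 t=21 v=4: → [18,27); WM=19; [9,18) fires=22
i=5 t=22 v=5: → [18,27); WM=20
i=6 t=23 v=5: → [18,27); WM=21
i=7 t=31 v=7: → [27,36); WM=29; [18,27) fires=14
i=8 t=38 v=4: → [36,45); WM=36; [27,36) fires=7
i=9 t=47 v=1: → [45,54); WM=45; [36,45) fires=4
i=10 t=39 v=6: DROP (t<45-3); WM=45
i=11 t=51 v=4: → [45,54); WM=49

3 10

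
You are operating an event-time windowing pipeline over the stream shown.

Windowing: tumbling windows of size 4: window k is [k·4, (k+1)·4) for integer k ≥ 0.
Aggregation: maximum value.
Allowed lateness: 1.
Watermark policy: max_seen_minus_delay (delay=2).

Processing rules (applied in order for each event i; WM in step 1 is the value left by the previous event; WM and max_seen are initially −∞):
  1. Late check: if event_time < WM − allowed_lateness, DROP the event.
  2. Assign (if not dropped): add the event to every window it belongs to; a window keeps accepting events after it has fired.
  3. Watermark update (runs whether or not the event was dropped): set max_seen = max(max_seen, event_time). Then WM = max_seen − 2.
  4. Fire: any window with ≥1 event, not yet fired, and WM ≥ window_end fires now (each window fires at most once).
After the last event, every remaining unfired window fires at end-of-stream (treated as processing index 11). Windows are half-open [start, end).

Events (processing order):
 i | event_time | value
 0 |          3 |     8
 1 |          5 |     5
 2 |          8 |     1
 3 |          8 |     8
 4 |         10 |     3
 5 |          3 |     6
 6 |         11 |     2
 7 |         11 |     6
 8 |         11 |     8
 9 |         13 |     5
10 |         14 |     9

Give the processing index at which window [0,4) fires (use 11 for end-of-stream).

i=0 t=3 v=8: → [0,4); WM=1
i=1 t=5 v=5: → [4,8); WM=3
i=2 t=8 v=1: → [8,12); WM=6; [0,4) fires=8
i=3 t=8 v=8: → [8,12); WM=6
i=4 t=10 v=3: → [8,12); WM=8; [4,8) fires=5
i=5 t=3 v=6: DROP (t<8-1); WM=8
i=6 t=11 v=2: → [8,12); WM=9
i=7 t=11 v=6: → [8,12); WM=9
i=8 t=11 v=8: → [8,12); WM=9
i=9 t=13 v=5: → [12,16); WM=11
i=10 t=14 v=9: → [12,16); WM=12; [8,12) fires=8

2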